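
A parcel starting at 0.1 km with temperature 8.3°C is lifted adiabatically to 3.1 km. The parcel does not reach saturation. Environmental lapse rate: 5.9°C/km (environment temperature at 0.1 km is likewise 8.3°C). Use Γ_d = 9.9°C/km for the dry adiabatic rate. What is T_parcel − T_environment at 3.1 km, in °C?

-12°C (parcel cooler than environment)

Parcel:
  100–3100 m, dry: Δz = 3 km ⇒ ΔT = -29.7°C; T = -21.4°C
Environment:
  100–3100 m, environment: Δz = 3 km ⇒ ΔT = -17.7°C; T = -9.4°C
T_parcel − T_env = -21.4 − (-9.4) = -12°C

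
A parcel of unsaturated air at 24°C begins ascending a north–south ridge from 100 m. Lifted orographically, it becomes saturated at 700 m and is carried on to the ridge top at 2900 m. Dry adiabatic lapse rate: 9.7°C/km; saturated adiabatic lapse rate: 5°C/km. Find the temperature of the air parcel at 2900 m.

100 → 700 m (dry, 9.7°C/km): ΔT = -9.7 × 0.6 = -5.82°C → T = 18.18°C
700 → 2900 m (saturated, 5°C/km): ΔT = -5 × 2.2 = -11°C → T = 7.18°C

7.18°C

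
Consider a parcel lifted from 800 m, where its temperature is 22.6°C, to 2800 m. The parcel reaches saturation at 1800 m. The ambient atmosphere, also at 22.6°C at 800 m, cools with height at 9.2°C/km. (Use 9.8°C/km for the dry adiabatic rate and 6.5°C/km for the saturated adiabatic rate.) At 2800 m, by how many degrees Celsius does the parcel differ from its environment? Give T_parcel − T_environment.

+2.1°C (parcel warmer than environment)

Parcel:
  800 → 1800 m (dry, 9.8°C/km): ΔT = -9.8 × 1 = -9.8°C → T = 12.8°C
  1800 → 2800 m (saturated, 6.5°C/km): ΔT = -6.5 × 1 = -6.5°C → T = 6.3°C
Environment:
  800 → 2800 m (environment, 9.2°C/km): ΔT = -9.2 × 2 = -18.4°C → T = 4.2°C
T_parcel − T_env = 6.3 − 4.2 = +2.1°C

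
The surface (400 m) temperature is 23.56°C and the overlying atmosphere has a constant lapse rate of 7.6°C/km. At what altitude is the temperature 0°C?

Height above start = (23.56 − 0) / 7.6 = 3.1 km
Altitude = 400 m + 3100 m = 3500 m

3500 m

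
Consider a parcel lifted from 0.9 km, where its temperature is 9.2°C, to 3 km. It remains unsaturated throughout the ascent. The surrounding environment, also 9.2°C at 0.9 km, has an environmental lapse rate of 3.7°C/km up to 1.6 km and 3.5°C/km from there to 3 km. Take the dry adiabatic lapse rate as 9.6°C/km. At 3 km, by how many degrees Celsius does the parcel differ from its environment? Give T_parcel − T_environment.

-12.67°C (parcel cooler than environment)

Parcel:
  900–3000 m, dry: Δz = 2.1 km ⇒ ΔT = -20.16°C; T = -10.96°C
Environment:
  900–1600 m, environment, lower layer: Δz = 0.7 km ⇒ ΔT = -2.59°C; T = 6.61°C
  1600–3000 m, environment, upper layer: Δz = 1.4 km ⇒ ΔT = -4.9°C; T = 1.71°C
T_parcel − T_env = -10.96 − 1.71 = -12.67°C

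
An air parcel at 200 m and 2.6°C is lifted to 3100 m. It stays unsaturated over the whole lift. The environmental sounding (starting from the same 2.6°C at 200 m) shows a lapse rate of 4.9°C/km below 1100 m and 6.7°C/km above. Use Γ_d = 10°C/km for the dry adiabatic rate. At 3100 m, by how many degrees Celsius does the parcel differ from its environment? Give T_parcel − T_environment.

Parcel:
  200 → 3100 m (dry, 10°C/km): ΔT = -10 × 2.9 = -29°C → T = -26.4°C
Environment:
  200 → 1100 m (environment, lower layer, 4.9°C/km): ΔT = -4.9 × 0.9 = -4.41°C → T = -1.81°C
  1100 → 3100 m (environment, upper layer, 6.7°C/km): ΔT = -6.7 × 2 = -13.4°C → T = -15.21°C
T_parcel − T_env = -26.4 − (-15.21) = -11.19°C

-11.19°C (parcel cooler than environment)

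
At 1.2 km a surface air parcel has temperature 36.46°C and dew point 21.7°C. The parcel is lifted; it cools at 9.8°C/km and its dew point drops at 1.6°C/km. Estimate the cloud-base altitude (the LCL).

T and T_d converge at 9.8 − 1.6 = 8.2°C per km
Height above start = (36.46 − 21.7) / 8.2 = 1.8 km
LCL altitude = 1200 m + 1800 m = 3000 m

3 km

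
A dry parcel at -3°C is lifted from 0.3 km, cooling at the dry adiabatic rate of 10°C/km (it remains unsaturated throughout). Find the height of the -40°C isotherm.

4 km

Height above start = (-3 − (-40)) / 10 = 3.7 km
Altitude = 300 m + 3700 m = 4000 m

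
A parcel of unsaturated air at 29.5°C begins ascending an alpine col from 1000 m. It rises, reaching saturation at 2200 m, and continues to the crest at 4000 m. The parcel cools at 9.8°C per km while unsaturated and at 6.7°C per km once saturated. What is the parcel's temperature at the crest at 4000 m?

5.68°C

1000 → 2200 m (dry, 9.8°C/km): ΔT = -9.8 × 1.2 = -11.76°C → T = 17.74°C
2200 → 4000 m (saturated, 6.7°C/km): ΔT = -6.7 × 1.8 = -12.06°C → T = 5.68°C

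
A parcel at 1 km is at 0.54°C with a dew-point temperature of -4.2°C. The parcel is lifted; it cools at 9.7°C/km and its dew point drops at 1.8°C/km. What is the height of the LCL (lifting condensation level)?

T and T_d converge at 9.7 − 1.8 = 7.9°C per km
Height above start = (0.54 − (-4.2)) / 7.9 = 0.6 km
LCL altitude = 1000 m + 600 m = 1600 m

1.6 km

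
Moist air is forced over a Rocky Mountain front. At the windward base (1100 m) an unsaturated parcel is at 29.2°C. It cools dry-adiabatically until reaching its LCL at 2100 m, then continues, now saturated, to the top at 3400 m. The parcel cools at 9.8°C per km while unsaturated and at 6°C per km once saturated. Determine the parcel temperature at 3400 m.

11.6°C

Dry to 2100 m: -9.8 × 1 km = -9.8°C, so T = 19.4°C.
Saturated to 3400 m: -6 × 1.3 km = -7.8°C, so T = 11.6°C.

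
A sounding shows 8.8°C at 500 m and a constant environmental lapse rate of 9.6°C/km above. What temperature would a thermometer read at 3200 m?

Environmental to 3200 m: -9.6 × 2.7 km = -25.92°C, so T = -17.12°C.

-17.12°C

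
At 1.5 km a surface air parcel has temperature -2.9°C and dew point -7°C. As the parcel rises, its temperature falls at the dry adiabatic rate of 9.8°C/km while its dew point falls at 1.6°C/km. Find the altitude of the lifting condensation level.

2 km

T and T_d converge at 9.8 − 1.6 = 8.2°C per km
Height above start = (-2.9 − (-7)) / 8.2 = 0.5 km
LCL altitude = 1500 m + 500 m = 2000 m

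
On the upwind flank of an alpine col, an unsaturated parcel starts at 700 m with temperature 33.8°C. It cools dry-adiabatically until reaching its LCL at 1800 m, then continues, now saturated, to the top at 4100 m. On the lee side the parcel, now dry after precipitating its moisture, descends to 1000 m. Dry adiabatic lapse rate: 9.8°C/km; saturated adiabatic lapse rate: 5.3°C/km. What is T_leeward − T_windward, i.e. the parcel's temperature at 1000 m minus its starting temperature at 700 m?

+7.41°C

700 → 1800 m (dry, 9.8°C/km): ΔT = -9.8 × 1.1 = -10.78°C → T = 23.02°C
1800 → 4100 m (saturated, 5.3°C/km): ΔT = -5.3 × 2.3 = -12.19°C → T = 10.83°C
4100 → 1000 m (dry descent, 9.8°C/km): ΔT = +9.8 × 3.1 = +30.38°C → T = 41.21°C
Net change vs windward start: 41.21 − 33.8 = +7.41°C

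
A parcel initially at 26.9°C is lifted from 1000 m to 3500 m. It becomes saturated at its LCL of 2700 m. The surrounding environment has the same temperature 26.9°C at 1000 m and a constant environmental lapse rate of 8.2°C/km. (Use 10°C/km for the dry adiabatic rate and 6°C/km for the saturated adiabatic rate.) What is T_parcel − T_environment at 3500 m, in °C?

Parcel:
  1000 → 2700 m (dry, 10°C/km): ΔT = -10 × 1.7 = -17°C → T = 9.9°C
  2700 → 3500 m (saturated, 6°C/km): ΔT = -6 × 0.8 = -4.8°C → T = 5.1°C
Environment:
  1000 → 3500 m (environment, 8.2°C/km): ΔT = -8.2 × 2.5 = -20.5°C → T = 6.4°C
T_parcel − T_env = 5.1 − 6.4 = -1.3°C

-1.3°C (parcel cooler than environment)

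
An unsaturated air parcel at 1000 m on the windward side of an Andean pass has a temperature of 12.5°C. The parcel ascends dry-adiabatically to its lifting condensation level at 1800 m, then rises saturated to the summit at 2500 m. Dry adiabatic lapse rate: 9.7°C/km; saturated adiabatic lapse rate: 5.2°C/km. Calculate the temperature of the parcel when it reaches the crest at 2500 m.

1.1°C

1000–1800 m, dry: Δz = 0.8 km ⇒ ΔT = -7.76°C; T = 4.74°C
1800–2500 m, saturated: Δz = 0.7 km ⇒ ΔT = -3.64°C; T = 1.1°C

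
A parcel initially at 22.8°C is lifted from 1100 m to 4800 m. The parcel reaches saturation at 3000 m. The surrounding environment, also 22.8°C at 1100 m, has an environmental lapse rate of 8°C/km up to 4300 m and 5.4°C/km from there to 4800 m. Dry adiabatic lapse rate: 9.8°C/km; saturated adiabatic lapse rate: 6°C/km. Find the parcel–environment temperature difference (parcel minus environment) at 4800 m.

Parcel:
  Dry to 3000 m: -9.8 × 1.9 km = -18.62°C, so T = 4.18°C.
  Saturated to 4800 m: -6 × 1.8 km = -10.8°C, so T = -6.62°C.
Environment:
  Environment, lower layer to 4300 m: -8 × 3.2 km = -25.6°C, so T = -2.8°C.
  Environment, upper layer to 4800 m: -5.4 × 0.5 km = -2.7°C, so T = -5.5°C.
T_parcel − T_env = -6.62 − (-5.5) = -1.12°C

-1.12°C (parcel cooler than environment)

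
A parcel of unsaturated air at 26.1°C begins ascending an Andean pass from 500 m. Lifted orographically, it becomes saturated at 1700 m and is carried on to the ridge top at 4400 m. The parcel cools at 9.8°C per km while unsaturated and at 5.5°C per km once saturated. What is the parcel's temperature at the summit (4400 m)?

-0.51°C

From 500 m to 1700 m (dry): cools by 9.8 × 1.2 = 11.76°C, giving 14.34°C.
From 1700 m to 4400 m (saturated): cools by 5.5 × 2.7 = 14.85°C, giving -0.51°C.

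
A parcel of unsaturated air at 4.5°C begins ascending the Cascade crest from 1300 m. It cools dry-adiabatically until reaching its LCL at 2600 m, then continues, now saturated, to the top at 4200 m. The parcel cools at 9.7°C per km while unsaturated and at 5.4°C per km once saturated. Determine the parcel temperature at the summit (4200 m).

1300 → 2600 m (dry, 9.7°C/km): ΔT = -9.7 × 1.3 = -12.61°C → T = -8.11°C
2600 → 4200 m (saturated, 5.4°C/km): ΔT = -5.4 × 1.6 = -8.64°C → T = -16.75°C

-16.75°C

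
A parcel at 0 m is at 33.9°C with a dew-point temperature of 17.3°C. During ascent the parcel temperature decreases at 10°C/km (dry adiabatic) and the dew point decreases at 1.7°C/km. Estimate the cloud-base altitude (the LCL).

T and T_d converge at 10 − 1.7 = 8.3°C per km
Height above start = (33.9 − 17.3) / 8.3 = 2 km
LCL altitude = 0 m + 2000 m = 2000 m

2000 m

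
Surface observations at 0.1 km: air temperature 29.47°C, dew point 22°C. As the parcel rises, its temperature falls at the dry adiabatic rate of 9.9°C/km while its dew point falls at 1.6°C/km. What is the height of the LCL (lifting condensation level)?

T and T_d converge at 9.9 − 1.6 = 8.3°C per km
Height above start = (29.47 − 22) / 8.3 = 0.9 km
LCL altitude = 100 m + 900 m = 1000 m

1 km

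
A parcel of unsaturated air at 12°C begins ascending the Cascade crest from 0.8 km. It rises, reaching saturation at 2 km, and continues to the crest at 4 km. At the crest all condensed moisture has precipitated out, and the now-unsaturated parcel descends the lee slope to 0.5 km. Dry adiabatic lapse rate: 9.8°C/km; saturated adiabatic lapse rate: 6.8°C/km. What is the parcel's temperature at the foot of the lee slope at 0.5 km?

20.94°C

From 800 m to 2000 m (dry): cools by 9.8 × 1.2 = 11.76°C, giving 0.24°C.
From 2000 m to 4000 m (saturated): cools by 6.8 × 2 = 13.6°C, giving -13.36°C.
From 4000 m to 500 m (dry descent): warms by 9.8 × 3.5 = 34.3°C, giving 20.94°C.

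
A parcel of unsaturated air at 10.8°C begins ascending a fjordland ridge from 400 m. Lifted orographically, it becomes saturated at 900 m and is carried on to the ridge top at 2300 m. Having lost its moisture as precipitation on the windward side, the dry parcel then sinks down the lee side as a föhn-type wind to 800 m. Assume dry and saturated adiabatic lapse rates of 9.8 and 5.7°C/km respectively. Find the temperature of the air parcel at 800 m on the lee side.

12.62°C

400 → 900 m (dry, 9.8°C/km): ΔT = -9.8 × 0.5 = -4.9°C → T = 5.9°C
900 → 2300 m (saturated, 5.7°C/km): ΔT = -5.7 × 1.4 = -7.98°C → T = -2.08°C
2300 → 800 m (dry descent, 9.8°C/km): ΔT = +9.8 × 1.5 = +14.7°C → T = 12.62°C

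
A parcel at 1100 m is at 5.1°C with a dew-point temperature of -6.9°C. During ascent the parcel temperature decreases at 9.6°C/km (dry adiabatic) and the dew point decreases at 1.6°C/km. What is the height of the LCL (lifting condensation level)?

2600 m

T and T_d converge at 9.6 − 1.6 = 8°C per km
Height above start = (5.1 − (-6.9)) / 8 = 1.5 km
LCL altitude = 1100 m + 1500 m = 2600 m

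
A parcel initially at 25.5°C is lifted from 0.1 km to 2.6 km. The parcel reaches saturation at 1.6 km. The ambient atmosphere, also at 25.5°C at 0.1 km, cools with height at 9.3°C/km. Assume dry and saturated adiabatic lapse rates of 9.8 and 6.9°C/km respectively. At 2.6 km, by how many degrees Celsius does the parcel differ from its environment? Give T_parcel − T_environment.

Parcel:
  From 100 m to 1600 m (dry): cools by 9.8 × 1.5 = 14.7°C, giving 10.8°C.
  From 1600 m to 2600 m (saturated): cools by 6.9 × 1 = 6.9°C, giving 3.9°C.
Environment:
  From 100 m to 2600 m (environment): cools by 9.3 × 2.5 = 23.25°C, giving 2.25°C.
T_parcel − T_env = 3.9 − 2.25 = +1.65°C

+1.65°C (parcel warmer than environment)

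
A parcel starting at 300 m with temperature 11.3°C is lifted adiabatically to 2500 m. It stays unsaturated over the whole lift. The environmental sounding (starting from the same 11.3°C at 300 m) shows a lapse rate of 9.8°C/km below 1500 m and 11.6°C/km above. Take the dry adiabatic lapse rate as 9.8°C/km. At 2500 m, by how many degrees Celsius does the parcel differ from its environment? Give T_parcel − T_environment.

+1.8°C (parcel warmer than environment)

Parcel:
  From 300 m to 2500 m (dry): cools by 9.8 × 2.2 = 21.56°C, giving -10.26°C.
Environment:
  From 300 m to 1500 m (environment, lower layer): cools by 9.8 × 1.2 = 11.76°C, giving -0.46°C.
  From 1500 m to 2500 m (environment, upper layer): cools by 11.6 × 1 = 11.6°C, giving -12.06°C.
T_parcel − T_env = -10.26 − (-12.06) = +1.8°C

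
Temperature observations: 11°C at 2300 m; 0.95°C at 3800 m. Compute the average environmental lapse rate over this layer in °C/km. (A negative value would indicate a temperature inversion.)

6.7°C/km

Γ = −ΔT/Δz = (11 − 0.95) / (3800 − 2300) m
  = 10.05°C / 1.5 km = 6.7°C/km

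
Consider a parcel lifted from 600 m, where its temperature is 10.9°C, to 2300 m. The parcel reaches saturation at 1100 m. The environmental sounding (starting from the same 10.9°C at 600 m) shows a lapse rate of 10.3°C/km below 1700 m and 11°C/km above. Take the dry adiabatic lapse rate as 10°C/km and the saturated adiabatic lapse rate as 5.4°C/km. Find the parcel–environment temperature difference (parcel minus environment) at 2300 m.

+6.45°C (parcel warmer than environment)

Parcel:
  600–1100 m, dry: Δz = 0.5 km ⇒ ΔT = -5°C; T = 5.9°C
  1100–2300 m, saturated: Δz = 1.2 km ⇒ ΔT = -6.48°C; T = -0.58°C
Environment:
  600–1700 m, environment, lower layer: Δz = 1.1 km ⇒ ΔT = -11.33°C; T = -0.43°C
  1700–2300 m, environment, upper layer: Δz = 0.6 km ⇒ ΔT = -6.6°C; T = -7.03°C
T_parcel − T_env = -0.58 − (-7.03) = +6.45°C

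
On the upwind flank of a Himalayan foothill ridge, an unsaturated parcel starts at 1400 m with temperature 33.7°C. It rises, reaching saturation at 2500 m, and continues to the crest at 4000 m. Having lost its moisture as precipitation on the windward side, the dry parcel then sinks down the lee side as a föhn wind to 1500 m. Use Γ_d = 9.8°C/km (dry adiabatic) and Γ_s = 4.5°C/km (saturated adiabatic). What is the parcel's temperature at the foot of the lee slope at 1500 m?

Dry to 2500 m: -9.8 × 1.1 km = -10.78°C, so T = 22.92°C.
Saturated to 4000 m: -4.5 × 1.5 km = -6.75°C, so T = 16.17°C.
Dry descent to 1500 m: +9.8 × 2.5 km = +24.5°C, so T = 40.67°C.

40.67°C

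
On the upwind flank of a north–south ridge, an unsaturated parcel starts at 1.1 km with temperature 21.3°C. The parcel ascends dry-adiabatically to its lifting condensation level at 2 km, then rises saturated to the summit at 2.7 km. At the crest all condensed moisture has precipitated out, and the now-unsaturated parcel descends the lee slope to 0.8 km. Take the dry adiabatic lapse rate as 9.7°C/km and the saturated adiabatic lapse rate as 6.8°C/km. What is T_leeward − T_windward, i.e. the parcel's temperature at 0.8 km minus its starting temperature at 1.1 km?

1100 → 2000 m (dry, 9.7°C/km): ΔT = -9.7 × 0.9 = -8.73°C → T = 12.57°C
2000 → 2700 m (saturated, 6.8°C/km): ΔT = -6.8 × 0.7 = -4.76°C → T = 7.81°C
2700 → 800 m (dry descent, 9.7°C/km): ΔT = +9.7 × 1.9 = +18.43°C → T = 26.24°C
Net change vs windward start: 26.24 − 21.3 = +4.94°C

+4.94°C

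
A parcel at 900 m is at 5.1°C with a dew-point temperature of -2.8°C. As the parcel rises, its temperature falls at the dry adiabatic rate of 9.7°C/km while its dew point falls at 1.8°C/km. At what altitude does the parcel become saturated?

1900 m

T and T_d converge at 9.7 − 1.8 = 7.9°C per km
Height above start = (5.1 − (-2.8)) / 7.9 = 1 km
LCL altitude = 900 m + 1000 m = 1900 m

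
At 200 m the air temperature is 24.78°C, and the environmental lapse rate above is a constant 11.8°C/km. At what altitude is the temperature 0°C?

2300 m

Height above start = (24.78 − 0) / 11.8 = 2.1 km
Altitude = 200 m + 2100 m = 2300 m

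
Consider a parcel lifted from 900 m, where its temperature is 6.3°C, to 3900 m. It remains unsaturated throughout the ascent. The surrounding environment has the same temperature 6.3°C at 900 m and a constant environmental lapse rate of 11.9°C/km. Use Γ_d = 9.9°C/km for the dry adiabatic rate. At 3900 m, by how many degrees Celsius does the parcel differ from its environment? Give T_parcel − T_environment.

+6°C (parcel warmer than environment)

Parcel:
  900 → 3900 m (dry, 9.9°C/km): ΔT = -9.9 × 3 = -29.7°C → T = -23.4°C
Environment:
  900 → 3900 m (environment, 11.9°C/km): ΔT = -11.9 × 3 = -35.7°C → T = -29.4°C
T_parcel − T_env = -23.4 − (-29.4) = +6°C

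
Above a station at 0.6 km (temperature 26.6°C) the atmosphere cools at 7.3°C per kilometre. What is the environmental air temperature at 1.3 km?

From 600 m to 1300 m (environmental): cools by 7.3 × 0.7 = 5.11°C, giving 21.49°C.

21.49°C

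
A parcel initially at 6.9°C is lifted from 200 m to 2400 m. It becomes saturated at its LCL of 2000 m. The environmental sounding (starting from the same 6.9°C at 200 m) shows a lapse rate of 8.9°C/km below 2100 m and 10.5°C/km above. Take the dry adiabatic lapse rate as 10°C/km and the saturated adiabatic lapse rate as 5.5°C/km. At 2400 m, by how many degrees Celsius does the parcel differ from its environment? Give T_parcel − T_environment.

Parcel:
  Dry to 2000 m: -10 × 1.8 km = -18°C, so T = -11.1°C.
  Saturated to 2400 m: -5.5 × 0.4 km = -2.2°C, so T = -13.3°C.
Environment:
  Environment, lower layer to 2100 m: -8.9 × 1.9 km = -16.91°C, so T = -10.01°C.
  Environment, upper layer to 2400 m: -10.5 × 0.3 km = -3.15°C, so T = -13.16°C.
T_parcel − T_env = -13.3 − (-13.16) = -0.14°C

-0.14°C (parcel cooler than environment)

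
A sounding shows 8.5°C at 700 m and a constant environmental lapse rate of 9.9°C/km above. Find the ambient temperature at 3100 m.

700 → 3100 m (environmental, 9.9°C/km): ΔT = -9.9 × 2.4 = -23.76°C → T = -15.26°C

-15.26°C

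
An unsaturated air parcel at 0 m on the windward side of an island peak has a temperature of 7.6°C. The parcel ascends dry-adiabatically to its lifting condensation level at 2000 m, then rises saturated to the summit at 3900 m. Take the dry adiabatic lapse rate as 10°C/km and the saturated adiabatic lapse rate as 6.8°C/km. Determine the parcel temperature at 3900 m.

-25.32°C

From 0 m to 2000 m (dry): cools by 10 × 2 = 20°C, giving -12.4°C.
From 2000 m to 3900 m (saturated): cools by 6.8 × 1.9 = 12.92°C, giving -25.32°C.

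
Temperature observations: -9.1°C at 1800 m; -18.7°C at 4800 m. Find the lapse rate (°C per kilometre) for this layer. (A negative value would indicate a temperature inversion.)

3.2°C/km

Γ = −ΔT/Δz = (-9.1 − (-18.7)) / (4800 − 1800) m
  = 9.6°C / 3 km = 3.2°C/km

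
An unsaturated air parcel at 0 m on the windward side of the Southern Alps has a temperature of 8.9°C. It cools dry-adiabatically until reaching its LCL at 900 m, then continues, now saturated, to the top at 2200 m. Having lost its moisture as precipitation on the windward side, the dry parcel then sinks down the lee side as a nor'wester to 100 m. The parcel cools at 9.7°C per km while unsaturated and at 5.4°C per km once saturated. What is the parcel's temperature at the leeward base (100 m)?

13.52°C

From 0 m to 900 m (dry): cools by 9.7 × 0.9 = 8.73°C, giving 0.17°C.
From 900 m to 2200 m (saturated): cools by 5.4 × 1.3 = 7.02°C, giving -6.85°C.
From 2200 m to 100 m (dry descent): warms by 9.7 × 2.1 = 20.37°C, giving 13.52°C.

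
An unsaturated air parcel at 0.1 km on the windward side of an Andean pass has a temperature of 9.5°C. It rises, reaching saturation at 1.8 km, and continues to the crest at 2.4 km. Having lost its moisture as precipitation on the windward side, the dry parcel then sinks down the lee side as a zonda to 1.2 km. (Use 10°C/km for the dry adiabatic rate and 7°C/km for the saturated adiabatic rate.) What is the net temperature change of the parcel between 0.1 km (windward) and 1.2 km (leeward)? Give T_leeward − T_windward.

-9.2°C

From 100 m to 1800 m (dry): cools by 10 × 1.7 = 17°C, giving -7.5°C.
From 1800 m to 2400 m (saturated): cools by 7 × 0.6 = 4.2°C, giving -11.7°C.
From 2400 m to 1200 m (dry descent): warms by 10 × 1.2 = 12°C, giving 0.3°C.
Net change vs windward start: 0.3 − 9.5 = -9.2°C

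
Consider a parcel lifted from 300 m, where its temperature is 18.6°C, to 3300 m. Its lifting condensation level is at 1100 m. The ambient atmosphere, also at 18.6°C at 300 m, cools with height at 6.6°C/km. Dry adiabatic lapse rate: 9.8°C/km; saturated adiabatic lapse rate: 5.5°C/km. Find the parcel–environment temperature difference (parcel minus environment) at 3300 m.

Parcel:
  Dry to 1100 m: -9.8 × 0.8 km = -7.84°C, so T = 10.76°C.
  Saturated to 3300 m: -5.5 × 2.2 km = -12.1°C, so T = -1.34°C.
Environment:
  Environment to 3300 m: -6.6 × 3 km = -19.8°C, so T = -1.2°C.
T_parcel − T_env = -1.34 − (-1.2) = -0.14°C

-0.14°C (parcel cooler than environment)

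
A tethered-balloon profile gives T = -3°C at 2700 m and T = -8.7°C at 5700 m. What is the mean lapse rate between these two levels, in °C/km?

Γ = −ΔT/Δz = (-3 − (-8.7)) / (5700 − 2700) m
  = 5.7°C / 3 km = 1.9°C/km

1.9°C/km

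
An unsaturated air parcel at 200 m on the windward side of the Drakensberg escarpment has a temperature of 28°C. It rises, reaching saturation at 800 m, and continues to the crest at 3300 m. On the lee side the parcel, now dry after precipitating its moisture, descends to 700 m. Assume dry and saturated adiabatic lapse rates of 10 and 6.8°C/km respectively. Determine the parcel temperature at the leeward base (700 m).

From 200 m to 800 m (dry): cools by 10 × 0.6 = 6°C, giving 22°C.
From 800 m to 3300 m (saturated): cools by 6.8 × 2.5 = 17°C, giving 5°C.
From 3300 m to 700 m (dry descent): warms by 10 × 2.6 = 26°C, giving 31°C.

31°C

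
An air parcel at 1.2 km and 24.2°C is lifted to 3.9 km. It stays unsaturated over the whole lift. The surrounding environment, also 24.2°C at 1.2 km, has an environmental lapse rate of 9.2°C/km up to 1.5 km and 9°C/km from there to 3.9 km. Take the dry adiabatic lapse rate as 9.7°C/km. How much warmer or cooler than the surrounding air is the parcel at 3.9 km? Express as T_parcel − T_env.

Parcel:
  1200–3900 m, dry: Δz = 2.7 km ⇒ ΔT = -26.19°C; T = -1.99°C
Environment:
  1200–1500 m, environment, lower layer: Δz = 0.3 km ⇒ ΔT = -2.76°C; T = 21.44°C
  1500–3900 m, environment, upper layer: Δz = 2.4 km ⇒ ΔT = -21.6°C; T = -0.16°C
T_parcel − T_env = -1.99 − (-0.16) = -1.83°C

-1.83°C (parcel cooler than environment)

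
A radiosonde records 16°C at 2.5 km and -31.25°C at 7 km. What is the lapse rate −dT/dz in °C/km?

Γ = −ΔT/Δz = (16 − (-31.25)) / (7000 − 2500) m
  = 47.25°C / 4.5 km = 10.5°C/km

10.5°C/km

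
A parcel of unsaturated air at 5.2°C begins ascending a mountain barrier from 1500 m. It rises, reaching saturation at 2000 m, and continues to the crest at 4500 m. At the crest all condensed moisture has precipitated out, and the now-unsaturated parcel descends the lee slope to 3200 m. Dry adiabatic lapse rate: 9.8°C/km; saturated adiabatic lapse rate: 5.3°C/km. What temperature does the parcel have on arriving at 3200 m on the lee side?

1500–2000 m, dry: Δz = 0.5 km ⇒ ΔT = -4.9°C; T = 0.3°C
2000–4500 m, saturated: Δz = 2.5 km ⇒ ΔT = -13.25°C; T = -12.95°C
4500–3200 m, dry descent: Δz = 1.3 km ⇒ ΔT = +12.74°C; T = -0.21°C

-0.21°C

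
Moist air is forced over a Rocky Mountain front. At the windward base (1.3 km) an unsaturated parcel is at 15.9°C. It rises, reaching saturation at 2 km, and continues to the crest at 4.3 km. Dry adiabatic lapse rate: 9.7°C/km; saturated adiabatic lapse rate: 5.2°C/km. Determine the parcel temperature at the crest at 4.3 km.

Dry to 2000 m: -9.7 × 0.7 km = -6.79°C, so T = 9.11°C.
Saturated to 4300 m: -5.2 × 2.3 km = -11.96°C, so T = -2.85°C.

-2.85°C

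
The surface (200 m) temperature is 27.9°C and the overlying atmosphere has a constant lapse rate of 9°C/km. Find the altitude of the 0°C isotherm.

3300 m

Height above start = (27.9 − 0) / 9 = 3.1 km
Altitude = 200 m + 3100 m = 3300 m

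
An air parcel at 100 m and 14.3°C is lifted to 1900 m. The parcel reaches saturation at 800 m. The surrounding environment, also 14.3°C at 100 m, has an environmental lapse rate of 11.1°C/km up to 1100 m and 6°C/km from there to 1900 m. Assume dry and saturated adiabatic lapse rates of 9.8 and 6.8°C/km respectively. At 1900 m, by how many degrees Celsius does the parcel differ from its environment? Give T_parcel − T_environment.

Parcel:
  100–800 m, dry: Δz = 0.7 km ⇒ ΔT = -6.86°C; T = 7.44°C
  800–1900 m, saturated: Δz = 1.1 km ⇒ ΔT = -7.48°C; T = -0.04°C
Environment:
  100–1100 m, environment, lower layer: Δz = 1 km ⇒ ΔT = -11.1°C; T = 3.2°C
  1100–1900 m, environment, upper layer: Δz = 0.8 km ⇒ ΔT = -4.8°C; T = -1.6°C
T_parcel − T_env = -0.04 − (-1.6) = +1.56°C

+1.56°C (parcel warmer than environment)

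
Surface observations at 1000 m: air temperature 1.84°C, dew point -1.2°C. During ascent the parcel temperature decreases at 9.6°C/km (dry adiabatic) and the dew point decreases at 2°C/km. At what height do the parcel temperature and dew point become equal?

1400 m

T and T_d converge at 9.6 − 2 = 7.6°C per km
Height above start = (1.84 − (-1.2)) / 7.6 = 0.4 km
LCL altitude = 1000 m + 400 m = 1400 m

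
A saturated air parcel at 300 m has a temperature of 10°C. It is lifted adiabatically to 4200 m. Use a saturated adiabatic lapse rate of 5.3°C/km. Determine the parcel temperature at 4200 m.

-10.67°C

300 → 4200 m (saturated adiabatic, 5.3°C/km): ΔT = -5.3 × 3.9 = -20.67°C → T = -10.67°C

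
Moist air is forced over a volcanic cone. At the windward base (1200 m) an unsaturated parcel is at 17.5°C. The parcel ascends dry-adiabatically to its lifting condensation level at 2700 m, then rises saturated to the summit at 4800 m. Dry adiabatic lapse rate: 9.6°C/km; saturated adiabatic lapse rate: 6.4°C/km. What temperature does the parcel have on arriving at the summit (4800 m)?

From 1200 m to 2700 m (dry): cools by 9.6 × 1.5 = 14.4°C, giving 3.1°C.
From 2700 m to 4800 m (saturated): cools by 6.4 × 2.1 = 13.44°C, giving -10.34°C.

-10.34°C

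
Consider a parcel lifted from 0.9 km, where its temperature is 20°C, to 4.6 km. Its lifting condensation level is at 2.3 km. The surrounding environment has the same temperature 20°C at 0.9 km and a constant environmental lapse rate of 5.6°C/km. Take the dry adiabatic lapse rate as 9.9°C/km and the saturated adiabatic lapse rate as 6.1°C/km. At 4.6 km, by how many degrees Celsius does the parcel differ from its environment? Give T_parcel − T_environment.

-7.17°C (parcel cooler than environment)

Parcel:
  From 900 m to 2300 m (dry): cools by 9.9 × 1.4 = 13.86°C, giving 6.14°C.
  From 2300 m to 4600 m (saturated): cools by 6.1 × 2.3 = 14.03°C, giving -7.89°C.
Environment:
  From 900 m to 4600 m (environment): cools by 5.6 × 3.7 = 20.72°C, giving -0.72°C.
T_parcel − T_env = -7.89 − (-0.72) = -7.17°C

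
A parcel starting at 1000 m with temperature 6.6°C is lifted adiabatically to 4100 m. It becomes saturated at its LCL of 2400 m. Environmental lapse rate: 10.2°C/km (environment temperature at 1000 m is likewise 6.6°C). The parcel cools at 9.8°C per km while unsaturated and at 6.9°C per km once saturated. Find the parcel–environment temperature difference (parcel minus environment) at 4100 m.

Parcel:
  1000 → 2400 m (dry, 9.8°C/km): ΔT = -9.8 × 1.4 = -13.72°C → T = -7.12°C
  2400 → 4100 m (saturated, 6.9°C/km): ΔT = -6.9 × 1.7 = -11.73°C → T = -18.85°C
Environment:
  1000 → 4100 m (environment, 10.2°C/km): ΔT = -10.2 × 3.1 = -31.62°C → T = -25.02°C
T_parcel − T_env = -18.85 − (-25.02) = +6.17°C

+6.17°C (parcel warmer than environment)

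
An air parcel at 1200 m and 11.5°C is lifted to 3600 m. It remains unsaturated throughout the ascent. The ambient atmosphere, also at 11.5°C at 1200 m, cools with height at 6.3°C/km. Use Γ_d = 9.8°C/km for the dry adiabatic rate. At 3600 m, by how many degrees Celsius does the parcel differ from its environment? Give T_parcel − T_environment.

-8.4°C (parcel cooler than environment)

Parcel:
  1200–3600 m, dry: Δz = 2.4 km ⇒ ΔT = -23.52°C; T = -12.02°C
Environment:
  1200–3600 m, environment: Δz = 2.4 km ⇒ ΔT = -15.12°C; T = -3.62°C
T_parcel − T_env = -12.02 − (-3.62) = -8.4°C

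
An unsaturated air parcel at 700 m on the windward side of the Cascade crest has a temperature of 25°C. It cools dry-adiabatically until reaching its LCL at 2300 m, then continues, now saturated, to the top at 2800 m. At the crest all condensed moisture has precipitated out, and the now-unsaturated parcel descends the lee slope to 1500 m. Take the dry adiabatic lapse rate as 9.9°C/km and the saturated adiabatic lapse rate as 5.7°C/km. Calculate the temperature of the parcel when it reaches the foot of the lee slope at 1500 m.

19.18°C

From 700 m to 2300 m (dry): cools by 9.9 × 1.6 = 15.84°C, giving 9.16°C.
From 2300 m to 2800 m (saturated): cools by 5.7 × 0.5 = 2.85°C, giving 6.31°C.
From 2800 m to 1500 m (dry descent): warms by 9.9 × 1.3 = 12.87°C, giving 19.18°C.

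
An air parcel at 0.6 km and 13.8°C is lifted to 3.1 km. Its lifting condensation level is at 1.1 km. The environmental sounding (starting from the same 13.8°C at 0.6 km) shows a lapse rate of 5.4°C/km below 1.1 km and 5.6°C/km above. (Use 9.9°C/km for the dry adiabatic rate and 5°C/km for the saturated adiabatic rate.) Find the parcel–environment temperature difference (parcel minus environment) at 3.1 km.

Parcel:
  From 600 m to 1100 m (dry): cools by 9.9 × 0.5 = 4.95°C, giving 8.85°C.
  From 1100 m to 3100 m (saturated): cools by 5 × 2 = 10°C, giving -1.15°C.
Environment:
  From 600 m to 1100 m (environment, lower layer): cools by 5.4 × 0.5 = 2.7°C, giving 11.1°C.
  From 1100 m to 3100 m (environment, upper layer): cools by 5.6 × 2 = 11.2°C, giving -0.1°C.
T_parcel − T_env = -1.15 − (-0.1) = -1.05°C

-1.05°C (parcel cooler than environment)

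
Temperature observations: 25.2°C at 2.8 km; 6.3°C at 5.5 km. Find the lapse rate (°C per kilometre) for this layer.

7°C/km

Γ = −ΔT/Δz = (25.2 − 6.3) / (5500 − 2800) m
  = 18.9°C / 2.7 km = 7°C/km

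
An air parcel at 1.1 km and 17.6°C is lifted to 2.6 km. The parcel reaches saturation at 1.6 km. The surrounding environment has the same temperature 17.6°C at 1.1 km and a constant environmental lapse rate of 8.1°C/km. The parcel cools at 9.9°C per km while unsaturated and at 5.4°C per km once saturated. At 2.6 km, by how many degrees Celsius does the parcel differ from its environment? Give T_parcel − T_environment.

Parcel:
  1100–1600 m, dry: Δz = 0.5 km ⇒ ΔT = -4.95°C; T = 12.65°C
  1600–2600 m, saturated: Δz = 1 km ⇒ ΔT = -5.4°C; T = 7.25°C
Environment:
  1100–2600 m, environment: Δz = 1.5 km ⇒ ΔT = -12.15°C; T = 5.45°C
T_parcel − T_env = 7.25 − 5.45 = +1.8°C

+1.8°C (parcel warmer than environment)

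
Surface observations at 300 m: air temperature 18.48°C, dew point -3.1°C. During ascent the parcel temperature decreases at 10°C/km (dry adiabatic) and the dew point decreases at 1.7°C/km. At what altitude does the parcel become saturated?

T and T_d converge at 10 − 1.7 = 8.3°C per km
Height above start = (18.48 − (-3.1)) / 8.3 = 2.6 km
LCL altitude = 300 m + 2600 m = 2900 m

2900 m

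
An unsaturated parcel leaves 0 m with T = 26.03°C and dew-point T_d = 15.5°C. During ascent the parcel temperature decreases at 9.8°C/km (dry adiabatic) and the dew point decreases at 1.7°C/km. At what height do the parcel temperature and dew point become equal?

1300 m

T and T_d converge at 9.8 − 1.7 = 8.1°C per km
Height above start = (26.03 − 15.5) / 8.1 = 1.3 km
LCL altitude = 0 m + 1300 m = 1300 m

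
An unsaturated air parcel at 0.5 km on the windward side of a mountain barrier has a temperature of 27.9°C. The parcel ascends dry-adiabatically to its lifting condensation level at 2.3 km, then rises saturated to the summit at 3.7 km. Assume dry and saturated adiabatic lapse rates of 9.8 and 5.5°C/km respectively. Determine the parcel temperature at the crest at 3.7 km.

Dry to 2300 m: -9.8 × 1.8 km = -17.64°C, so T = 10.26°C.
Saturated to 3700 m: -5.5 × 1.4 km = -7.7°C, so T = 2.56°C.

2.56°C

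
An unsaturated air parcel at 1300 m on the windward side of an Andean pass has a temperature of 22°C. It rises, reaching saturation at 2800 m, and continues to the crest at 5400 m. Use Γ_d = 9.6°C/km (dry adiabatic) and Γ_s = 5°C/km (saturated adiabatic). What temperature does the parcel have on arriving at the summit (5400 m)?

1300 → 2800 m (dry, 9.6°C/km): ΔT = -9.6 × 1.5 = -14.4°C → T = 7.6°C
2800 → 5400 m (saturated, 5°C/km): ΔT = -5 × 2.6 = -13°C → T = -5.4°C

-5.4°C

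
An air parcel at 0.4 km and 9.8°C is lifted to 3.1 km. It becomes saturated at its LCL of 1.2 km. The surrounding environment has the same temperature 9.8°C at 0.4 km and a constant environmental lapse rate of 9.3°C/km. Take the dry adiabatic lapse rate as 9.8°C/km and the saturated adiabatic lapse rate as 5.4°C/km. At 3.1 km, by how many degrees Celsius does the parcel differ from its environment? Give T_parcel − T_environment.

Parcel:
  400–1200 m, dry: Δz = 0.8 km ⇒ ΔT = -7.84°C; T = 1.96°C
  1200–3100 m, saturated: Δz = 1.9 km ⇒ ΔT = -10.26°C; T = -8.3°C
Environment:
  400–3100 m, environment: Δz = 2.7 km ⇒ ΔT = -25.11°C; T = -15.31°C
T_parcel − T_env = -8.3 − (-15.31) = +7.01°C

+7.01°C (parcel warmer than environment)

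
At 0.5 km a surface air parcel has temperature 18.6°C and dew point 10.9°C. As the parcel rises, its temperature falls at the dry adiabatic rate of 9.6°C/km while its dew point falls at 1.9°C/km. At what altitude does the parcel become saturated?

T and T_d converge at 9.6 − 1.9 = 7.7°C per km
Height above start = (18.6 − 10.9) / 7.7 = 1 km
LCL altitude = 500 m + 1000 m = 1500 m

1.5 km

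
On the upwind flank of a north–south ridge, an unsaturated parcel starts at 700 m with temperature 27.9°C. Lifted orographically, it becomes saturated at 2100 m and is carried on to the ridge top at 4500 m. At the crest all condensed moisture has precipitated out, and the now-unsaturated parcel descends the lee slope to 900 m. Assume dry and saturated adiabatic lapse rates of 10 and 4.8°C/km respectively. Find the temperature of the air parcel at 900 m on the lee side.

Dry to 2100 m: -10 × 1.4 km = -14°C, so T = 13.9°C.
Saturated to 4500 m: -4.8 × 2.4 km = -11.52°C, so T = 2.38°C.
Dry descent to 900 m: +10 × 3.6 km = +36°C, so T = 38.38°C.

38.38°C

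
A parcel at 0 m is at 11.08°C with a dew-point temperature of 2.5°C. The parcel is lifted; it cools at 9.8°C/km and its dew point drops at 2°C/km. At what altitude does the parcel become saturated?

1100 m

T and T_d converge at 9.8 − 2 = 7.8°C per km
Height above start = (11.08 − 2.5) / 7.8 = 1.1 km
LCL altitude = 0 m + 1100 m = 1100 m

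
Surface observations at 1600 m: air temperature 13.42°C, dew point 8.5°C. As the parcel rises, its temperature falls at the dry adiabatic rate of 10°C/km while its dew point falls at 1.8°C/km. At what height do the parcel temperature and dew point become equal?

T and T_d converge at 10 − 1.8 = 8.2°C per km
Height above start = (13.42 − 8.5) / 8.2 = 0.6 km
LCL altitude = 1600 m + 600 m = 2200 m

2200 m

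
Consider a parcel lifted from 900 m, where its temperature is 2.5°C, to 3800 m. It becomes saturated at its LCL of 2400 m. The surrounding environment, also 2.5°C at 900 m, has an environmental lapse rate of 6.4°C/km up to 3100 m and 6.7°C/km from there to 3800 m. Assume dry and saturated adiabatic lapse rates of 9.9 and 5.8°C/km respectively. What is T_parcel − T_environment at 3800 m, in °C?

-4.2°C (parcel cooler than environment)

Parcel:
  From 900 m to 2400 m (dry): cools by 9.9 × 1.5 = 14.85°C, giving -12.35°C.
  From 2400 m to 3800 m (saturated): cools by 5.8 × 1.4 = 8.12°C, giving -20.47°C.
Environment:
  From 900 m to 3100 m (environment, lower layer): cools by 6.4 × 2.2 = 14.08°C, giving -11.58°C.
  From 3100 m to 3800 m (environment, upper layer): cools by 6.7 × 0.7 = 4.69°C, giving -16.27°C.
T_parcel − T_env = -20.47 − (-16.27) = -4.2°C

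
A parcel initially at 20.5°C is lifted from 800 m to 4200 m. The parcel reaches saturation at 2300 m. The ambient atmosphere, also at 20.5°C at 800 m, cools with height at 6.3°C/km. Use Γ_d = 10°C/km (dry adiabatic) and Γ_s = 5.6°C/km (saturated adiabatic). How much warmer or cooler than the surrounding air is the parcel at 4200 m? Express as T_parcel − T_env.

-4.22°C (parcel cooler than environment)

Parcel:
  800–2300 m, dry: Δz = 1.5 km ⇒ ΔT = -15°C; T = 5.5°C
  2300–4200 m, saturated: Δz = 1.9 km ⇒ ΔT = -10.64°C; T = -5.14°C
Environment:
  800–4200 m, environment: Δz = 3.4 km ⇒ ΔT = -21.42°C; T = -0.92°C
T_parcel − T_env = -5.14 − (-0.92) = -4.22°C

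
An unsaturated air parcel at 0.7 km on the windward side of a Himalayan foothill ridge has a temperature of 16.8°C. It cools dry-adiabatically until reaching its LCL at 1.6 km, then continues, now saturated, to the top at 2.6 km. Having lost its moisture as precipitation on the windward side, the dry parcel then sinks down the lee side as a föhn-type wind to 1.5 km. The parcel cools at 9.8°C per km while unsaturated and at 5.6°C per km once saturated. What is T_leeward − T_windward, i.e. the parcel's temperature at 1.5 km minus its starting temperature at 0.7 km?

-3.64°C

From 700 m to 1600 m (dry): cools by 9.8 × 0.9 = 8.82°C, giving 7.98°C.
From 1600 m to 2600 m (saturated): cools by 5.6 × 1 = 5.6°C, giving 2.38°C.
From 2600 m to 1500 m (dry descent): warms by 9.8 × 1.1 = 10.78°C, giving 13.16°C.
Net change vs windward start: 13.16 − 16.8 = -3.64°C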